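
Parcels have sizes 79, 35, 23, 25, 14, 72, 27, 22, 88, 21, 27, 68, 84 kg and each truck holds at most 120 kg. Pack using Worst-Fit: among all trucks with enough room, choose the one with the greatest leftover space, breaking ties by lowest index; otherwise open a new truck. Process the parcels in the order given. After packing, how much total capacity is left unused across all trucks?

79 kg → truck 1 (remaining 41 kg)
35 kg → truck 1 (remaining 6 kg)
23 kg → truck 2 (remaining 97 kg)
25 kg → truck 2 (remaining 72 kg)
14 kg → truck 2 (remaining 58 kg)
72 kg → truck 3 (remaining 48 kg)
27 kg → truck 2 (remaining 31 kg)
22 kg → truck 3 (remaining 26 kg)
88 kg → truck 4 (remaining 32 kg)
21 kg → truck 4 (remaining 11 kg)
27 kg → truck 2 (remaining 4 kg)
68 kg → truck 5 (remaining 52 kg)
84 kg → truck 6 (remaining 36 kg)
6 trucks × 120 kg = 720 kg; used 585 kg; unused 135 kg.

135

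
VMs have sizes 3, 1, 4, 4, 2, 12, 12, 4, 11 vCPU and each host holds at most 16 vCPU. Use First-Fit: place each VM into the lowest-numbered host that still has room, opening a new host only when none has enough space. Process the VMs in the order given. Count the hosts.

4

3 vCPU → host 1 (remaining 13 vCPU)
1 vCPU → host 1 (remaining 12 vCPU)
4 vCPU → host 1 (remaining 8 vCPU)
4 vCPU → host 1 (remaining 4 vCPU)
2 vCPU → host 1 (remaining 2 vCPU)
12 vCPU → host 2 (remaining 4 vCPU)
12 vCPU → host 3 (remaining 4 vCPU)
4 vCPU → host 2 (remaining 0 vCPU)
11 vCPU → host 4 (remaining 5 vCPU)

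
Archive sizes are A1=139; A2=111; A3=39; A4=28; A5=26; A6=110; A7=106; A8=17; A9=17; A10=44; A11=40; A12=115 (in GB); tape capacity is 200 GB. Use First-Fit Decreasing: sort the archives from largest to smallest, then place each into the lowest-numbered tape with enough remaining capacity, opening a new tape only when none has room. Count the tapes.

5

Sorted descending: 139, 115, 111, 110, 106, 44, 40, 39, 28, 26, 17, 17.
tape 1: place 139 GB, 61 GB left
tape 2: place 115 GB, 85 GB left
tape 3: place 111 GB, 89 GB left
tape 4: place 110 GB, 90 GB left
tape 5: place 106 GB, 94 GB left
tape 1: place 44 GB, 17 GB left
tape 2: place 40 GB, 45 GB left
tape 2: place 39 GB, 6 GB left
tape 3: place 28 GB, 61 GB left
tape 3: place 26 GB, 35 GB left
tape 1: place 17 GB, 0 GB left
tape 3: place 17 GB, 18 GB left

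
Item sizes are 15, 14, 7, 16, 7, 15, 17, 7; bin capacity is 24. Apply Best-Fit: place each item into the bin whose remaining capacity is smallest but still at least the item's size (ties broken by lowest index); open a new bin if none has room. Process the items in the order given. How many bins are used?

Put 15 in bin 1; 9 remain.
Put 14 in bin 2; 10 remain.
Put 7 in bin 1; 2 remain.
Put 16 in bin 3; 8 remain.
Put 7 in bin 3; 1 remain.
Put 15 in bin 4; 9 remain.
Put 17 in bin 5; 7 remain.
Put 7 in bin 5; 0 remain.
Final bins: [15,7] [14] [16,7] [15] [17,7].

5 bins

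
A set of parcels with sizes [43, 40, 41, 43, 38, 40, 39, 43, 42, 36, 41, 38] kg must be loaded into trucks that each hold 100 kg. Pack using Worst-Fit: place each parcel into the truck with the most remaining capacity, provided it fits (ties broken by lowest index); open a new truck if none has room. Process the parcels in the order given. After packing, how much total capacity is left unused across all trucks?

116

43 kg → truck 1 (remaining 57 kg)
40 kg → truck 1 (remaining 17 kg)
41 kg → truck 2 (remaining 59 kg)
43 kg → truck 2 (remaining 16 kg)
38 kg → truck 3 (remaining 62 kg)
40 kg → truck 3 (remaining 22 kg)
39 kg → truck 4 (remaining 61 kg)
43 kg → truck 4 (remaining 18 kg)
42 kg → truck 5 (remaining 58 kg)
36 kg → truck 5 (remaining 22 kg)
41 kg → truck 6 (remaining 59 kg)
38 kg → truck 6 (remaining 21 kg)
6 trucks × 100 kg = 600 kg; used 484 kg; unused 116 kg.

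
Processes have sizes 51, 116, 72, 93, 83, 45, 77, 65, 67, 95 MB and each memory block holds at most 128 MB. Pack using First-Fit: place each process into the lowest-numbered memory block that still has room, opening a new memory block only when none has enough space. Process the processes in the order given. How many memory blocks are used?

Put 51 MB in memory block 1; 77 MB remain.
Put 116 MB in memory block 2; 12 MB remain.
Put 72 MB in memory block 1; 5 MB remain.
Put 93 MB in memory block 3; 35 MB remain.
Put 83 MB in memory block 4; 45 MB remain.
Put 45 MB in memory block 4; 0 MB remain.
Put 77 MB in memory block 5; 51 MB remain.
Put 65 MB in memory block 6; 63 MB remain.
Put 67 MB in memory block 7; 61 MB remain.
Put 95 MB in memory block 8; 33 MB remain.
Final memory blocks: [51,72] [116] [93] [83,45] [77] [65] [67] [95].

8 memory blocks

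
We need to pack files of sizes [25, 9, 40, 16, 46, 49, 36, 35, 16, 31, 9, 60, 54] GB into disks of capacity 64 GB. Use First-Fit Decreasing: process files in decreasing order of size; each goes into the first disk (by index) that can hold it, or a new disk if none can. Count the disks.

8

Sorted descending: 60, 54, 49, 46, 40, 36, 35, 31, 25, 16, 16, 9, 9.
Put 60 GB in disk 1; 4 GB remain.
Put 54 GB in disk 2; 10 GB remain.
Put 49 GB in disk 3; 15 GB remain.
Put 46 GB in disk 4; 18 GB remain.
Put 40 GB in disk 5; 24 GB remain.
Put 36 GB in disk 6; 28 GB remain.
Put 35 GB in disk 7; 29 GB remain.
Put 31 GB in disk 8; 33 GB remain.
Put 25 GB in disk 6; 3 GB remain.
Put 16 GB in disk 4; 2 GB remain.
Put 16 GB in disk 5; 8 GB remain.
Put 9 GB in disk 2; 1 GB remain.
Put 9 GB in disk 3; 6 GB remain.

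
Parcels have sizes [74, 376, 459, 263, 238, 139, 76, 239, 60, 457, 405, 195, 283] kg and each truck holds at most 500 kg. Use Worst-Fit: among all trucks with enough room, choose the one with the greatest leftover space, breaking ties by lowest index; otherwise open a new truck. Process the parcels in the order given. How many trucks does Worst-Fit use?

74 kg → truck 1 (remaining 426 kg)
376 kg → truck 1 (remaining 50 kg)
459 kg → truck 2 (remaining 41 kg)
263 kg → truck 3 (remaining 237 kg)
238 kg → truck 4 (remaining 262 kg)
139 kg → truck 4 (remaining 123 kg)
76 kg → truck 3 (remaining 161 kg)
239 kg → truck 5 (remaining 261 kg)
60 kg → truck 5 (remaining 201 kg)
457 kg → truck 6 (remaining 43 kg)
405 kg → truck 7 (remaining 95 kg)
195 kg → truck 5 (remaining 6 kg)
283 kg → truck 8 (remaining 217 kg)
Final trucks: [74,376] [459] [263,76] [238,139] [239,60,195] [457] [405] [283].

8 trucks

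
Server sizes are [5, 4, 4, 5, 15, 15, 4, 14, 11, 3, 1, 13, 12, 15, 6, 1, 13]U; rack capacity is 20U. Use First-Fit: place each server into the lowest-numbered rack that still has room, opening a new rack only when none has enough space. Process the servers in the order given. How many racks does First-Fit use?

9 racks

Put 5U in rack 1; 15U remain.
Put 4U in rack 1; 11U remain.
Put 4U in rack 1; 7U remain.
Put 5U in rack 1; 2U remain.
Put 15U in rack 2; 5U remain.
Put 15U in rack 3; 5U remain.
Put 4U in rack 2; 1U remain.
Put 14U in rack 4; 6U remain.
Put 11U in rack 5; 9U remain.
Put 3U in rack 3; 2U remain.
Put 1U in rack 1; 1U remain.
Put 13U in rack 6; 7U remain.
Put 12U in rack 7; 8U remain.
Put 15U in rack 8; 5U remain.
Put 6U in rack 4; 0U remain.
Put 1U in rack 1; 0U remain.
Put 13U in rack 9; 7U remain.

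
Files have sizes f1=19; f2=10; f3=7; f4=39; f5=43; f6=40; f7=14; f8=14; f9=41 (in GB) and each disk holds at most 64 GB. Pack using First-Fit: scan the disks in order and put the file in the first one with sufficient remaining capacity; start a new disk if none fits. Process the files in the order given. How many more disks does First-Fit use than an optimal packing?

First-Fit: [19,10,7,14,14] [39] [43] [40] [41] → 5 disks.
Total size 227 GB; any packing needs at least ⌈227/64⌉ = 4 disks.
An optimal packing achieves that bound: [43,19] [41,14,7] [40,14,10] [39] → 4 disks.
Excess: 5 − 4 = 1.

1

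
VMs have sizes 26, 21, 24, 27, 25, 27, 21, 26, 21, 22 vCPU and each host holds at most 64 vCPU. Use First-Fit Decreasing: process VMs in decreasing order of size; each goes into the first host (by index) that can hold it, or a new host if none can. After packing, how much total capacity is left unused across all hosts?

80

Sorted descending: 27, 27, 26, 26, 25, 24, 22, 21, 21, 21.
27 vCPU → host 1 (remaining 37 vCPU)
27 vCPU → host 1 (remaining 10 vCPU)
26 vCPU → host 2 (remaining 38 vCPU)
26 vCPU → host 2 (remaining 12 vCPU)
25 vCPU → host 3 (remaining 39 vCPU)
24 vCPU → host 3 (remaining 15 vCPU)
22 vCPU → host 4 (remaining 42 vCPU)
21 vCPU → host 4 (remaining 21 vCPU)
21 vCPU → host 4 (remaining 0 vCPU)
21 vCPU → host 5 (remaining 43 vCPU)
5 hosts × 64 vCPU = 320 vCPU; used 240 vCPU; unused 80 vCPU.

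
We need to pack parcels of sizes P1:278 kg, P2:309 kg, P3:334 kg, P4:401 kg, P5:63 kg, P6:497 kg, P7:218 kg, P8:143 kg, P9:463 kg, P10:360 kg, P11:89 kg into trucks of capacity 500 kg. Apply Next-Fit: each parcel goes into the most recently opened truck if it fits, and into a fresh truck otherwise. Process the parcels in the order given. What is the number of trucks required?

8 trucks

Put P1 (278 kg) in truck 1; 222 kg remain.
Put P2 (309 kg) in truck 2; 191 kg remain.
Put P3 (334 kg) in truck 3; 166 kg remain.
Put P4 (401 kg) in truck 4; 99 kg remain.
Put P5 (63 kg) in truck 4; 36 kg remain.
Put P6 (497 kg) in truck 5; 3 kg remain.
Put P7 (218 kg) in truck 6; 282 kg remain.
Put P8 (143 kg) in truck 6; 139 kg remain.
Put P9 (463 kg) in truck 7; 37 kg remain.
Put P10 (360 kg) in truck 8; 140 kg remain.
Put P11 (89 kg) in truck 8; 51 kg remain.
Final trucks: [278] [309] [334] [401,63] [497] [218,143] [463] [360,89].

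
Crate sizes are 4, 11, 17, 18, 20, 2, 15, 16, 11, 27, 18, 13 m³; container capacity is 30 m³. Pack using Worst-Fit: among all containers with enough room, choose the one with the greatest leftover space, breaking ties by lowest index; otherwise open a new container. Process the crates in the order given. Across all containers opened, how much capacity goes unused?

4 m³ → container 1 (remaining 26 m³)
11 m³ → container 1 (remaining 15 m³)
17 m³ → container 2 (remaining 13 m³)
18 m³ → container 3 (remaining 12 m³)
20 m³ → container 4 (remaining 10 m³)
2 m³ → container 1 (remaining 13 m³)
15 m³ → container 5 (remaining 15 m³)
16 m³ → container 6 (remaining 14 m³)
11 m³ → container 5 (remaining 4 m³)
27 m³ → container 7 (remaining 3 m³)
18 m³ → container 8 (remaining 12 m³)
13 m³ → container 6 (remaining 1 m³)
8 containers × 30 m³ = 240 m³; used 172 m³; unused 68 m³.

68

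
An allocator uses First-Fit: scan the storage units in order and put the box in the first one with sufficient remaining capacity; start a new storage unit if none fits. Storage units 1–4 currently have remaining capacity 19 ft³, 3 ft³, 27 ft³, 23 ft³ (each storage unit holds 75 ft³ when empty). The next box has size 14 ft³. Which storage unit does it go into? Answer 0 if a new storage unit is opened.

Storage units with room: storage unit 1 (19 ft³), storage unit 3 (27 ft³), storage unit 4 (23 ft³).
The first with room is storage unit 1.

1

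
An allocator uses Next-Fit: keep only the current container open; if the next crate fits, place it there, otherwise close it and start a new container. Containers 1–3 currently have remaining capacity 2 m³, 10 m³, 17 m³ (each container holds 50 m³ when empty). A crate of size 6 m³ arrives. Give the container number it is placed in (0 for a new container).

Next-Fit only looks at container 3, which has 17 m³ free.
6 m³ fits there.

3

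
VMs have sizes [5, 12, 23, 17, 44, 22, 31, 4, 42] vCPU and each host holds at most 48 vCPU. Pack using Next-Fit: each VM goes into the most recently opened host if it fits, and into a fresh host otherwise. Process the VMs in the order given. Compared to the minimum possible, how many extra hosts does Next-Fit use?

Next-Fit: [5,12,23] [17] [44] [22] [31,4] [42] → 6 hosts.
Total size 200 vCPU; any packing needs at least ⌈200/48⌉ = 5 hosts.
An optimal packing achieves that bound: [44,4] [42,5] [31,17] [23,22] [12] → 5 hosts.
Excess: 6 − 5 = 1.

1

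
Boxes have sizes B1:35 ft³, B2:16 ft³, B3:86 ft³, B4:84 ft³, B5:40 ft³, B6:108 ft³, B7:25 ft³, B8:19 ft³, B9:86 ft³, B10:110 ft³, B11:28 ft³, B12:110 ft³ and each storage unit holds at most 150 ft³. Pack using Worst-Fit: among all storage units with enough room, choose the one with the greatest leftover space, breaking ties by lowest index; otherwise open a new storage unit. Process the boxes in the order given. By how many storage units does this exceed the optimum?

Worst-Fit: [35,16,86] [84,40,19] [108,25] [86,28] [110] [110] → 6 storage units.
6 boxes exceed 75 ft³ (half the capacity), and no two of those can share a storage unit, so at least 6 storage units are needed.
So 6 is already optimal.

0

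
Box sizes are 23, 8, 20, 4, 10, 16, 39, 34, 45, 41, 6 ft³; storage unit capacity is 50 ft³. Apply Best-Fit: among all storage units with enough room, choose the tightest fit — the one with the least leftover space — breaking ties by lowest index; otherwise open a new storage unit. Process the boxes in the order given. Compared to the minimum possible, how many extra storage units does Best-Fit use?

1

Best-Fit: [23,8,4,10] [20,16] [39] [34] [45] [41,6] → 6 storage units.
Total size 246 ft³; any packing needs at least ⌈246/50⌉ = 5 storage units.
An optimal packing achieves that bound: [45,4] [41,8] [39,10] [34,16] [23,20,6] → 5 storage units.
Excess: 6 − 5 = 1.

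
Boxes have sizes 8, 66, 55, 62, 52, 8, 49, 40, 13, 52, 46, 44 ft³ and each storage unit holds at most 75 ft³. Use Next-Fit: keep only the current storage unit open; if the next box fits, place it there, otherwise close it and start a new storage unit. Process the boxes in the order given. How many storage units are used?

9

storage unit 1: place 8 ft³, 67 ft³ left
storage unit 1: place 66 ft³, 1 ft³ left
storage unit 2: place 55 ft³, 20 ft³ left
storage unit 3: place 62 ft³, 13 ft³ left
storage unit 4: place 52 ft³, 23 ft³ left
storage unit 4: place 8 ft³, 15 ft³ left
storage unit 5: place 49 ft³, 26 ft³ left
storage unit 6: place 40 ft³, 35 ft³ left
storage unit 6: place 13 ft³, 22 ft³ left
storage unit 7: place 52 ft³, 23 ft³ left
storage unit 8: place 46 ft³, 29 ft³ left
storage unit 9: place 44 ft³, 31 ft³ left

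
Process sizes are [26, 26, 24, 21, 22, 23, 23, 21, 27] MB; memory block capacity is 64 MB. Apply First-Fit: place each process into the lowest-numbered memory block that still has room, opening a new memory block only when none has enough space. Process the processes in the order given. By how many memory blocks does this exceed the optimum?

1

First-Fit: [26,26] [24,21] [22,23] [23,21] [27] → 5 memory blocks.
Total size 213 MB; any packing needs at least ⌈213/64⌉ = 4 memory blocks.
An optimal packing achieves that bound: [27,26] [26,24] [23,23] [22,21,21] → 4 memory blocks.
Excess: 5 − 4 = 1.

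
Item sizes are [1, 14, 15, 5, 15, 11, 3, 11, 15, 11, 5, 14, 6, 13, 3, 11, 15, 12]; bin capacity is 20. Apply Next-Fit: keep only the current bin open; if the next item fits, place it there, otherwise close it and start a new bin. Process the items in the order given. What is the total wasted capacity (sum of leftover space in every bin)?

Put 1 in bin 1; 19 remain.
Put 14 in bin 1; 5 remain.
Put 15 in bin 2; 5 remain.
Put 5 in bin 2; 0 remain.
Put 15 in bin 3; 5 remain.
Put 11 in bin 4; 9 remain.
Put 3 in bin 4; 6 remain.
Put 11 in bin 5; 9 remain.
Put 15 in bin 6; 5 remain.
Put 11 in bin 7; 9 remain.
Put 5 in bin 7; 4 remain.
Put 14 in bin 8; 6 remain.
Put 6 in bin 8; 0 remain.
Put 13 in bin 9; 7 remain.
Put 3 in bin 9; 4 remain.
Put 11 in bin 10; 9 remain.
Put 15 in bin 11; 5 remain.
Put 12 in bin 12; 8 remain.
12 bins × 20 = 240; used 180; unused 60.

60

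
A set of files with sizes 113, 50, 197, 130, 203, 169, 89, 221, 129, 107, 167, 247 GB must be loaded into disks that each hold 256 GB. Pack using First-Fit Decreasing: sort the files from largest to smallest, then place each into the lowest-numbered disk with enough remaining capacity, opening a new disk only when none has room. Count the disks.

Sorted descending: 247, 221, 203, 197, 169, 167, 130, 129, 113, 107, 89, 50.
Put 247 GB in disk 1; 9 GB remain.
Put 221 GB in disk 2; 35 GB remain.
Put 203 GB in disk 3; 53 GB remain.
Put 197 GB in disk 4; 59 GB remain.
Put 169 GB in disk 5; 87 GB remain.
Put 167 GB in disk 6; 89 GB remain.
Put 130 GB in disk 7; 126 GB remain.
Put 129 GB in disk 8; 127 GB remain.
Put 113 GB in disk 7; 13 GB remain.
Put 107 GB in disk 8; 20 GB remain.
Put 89 GB in disk 6; 0 GB remain.
Put 50 GB in disk 3; 3 GB remain.

8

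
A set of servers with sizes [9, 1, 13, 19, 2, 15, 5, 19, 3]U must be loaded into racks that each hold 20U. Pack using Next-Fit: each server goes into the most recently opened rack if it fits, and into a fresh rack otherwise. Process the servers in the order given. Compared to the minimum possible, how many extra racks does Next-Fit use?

2

Next-Fit: [9,1] [13] [19] [2,15] [5] [19] [3] → 7 racks.
Total size 86U; any packing needs at least ⌈86/20⌉ = 5 racks.
An optimal packing achieves that bound: [19,1] [19] [15,5] [13,3,2] [9] → 5 racks.
Excess: 7 − 5 = 2.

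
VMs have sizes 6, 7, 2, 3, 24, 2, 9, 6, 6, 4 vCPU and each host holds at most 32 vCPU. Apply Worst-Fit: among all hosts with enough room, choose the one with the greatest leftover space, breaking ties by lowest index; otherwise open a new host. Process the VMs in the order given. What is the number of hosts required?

6 vCPU → host 1 (remaining 26 vCPU)
7 vCPU → host 1 (remaining 19 vCPU)
2 vCPU → host 1 (remaining 17 vCPU)
3 vCPU → host 1 (remaining 14 vCPU)
24 vCPU → host 2 (remaining 8 vCPU)
2 vCPU → host 1 (remaining 12 vCPU)
9 vCPU → host 1 (remaining 3 vCPU)
6 vCPU → host 2 (remaining 2 vCPU)
6 vCPU → host 3 (remaining 26 vCPU)
4 vCPU → host 3 (remaining 22 vCPU)
Final hosts: [6,7,2,3,2,9] [24,6] [6,4].

3 hosts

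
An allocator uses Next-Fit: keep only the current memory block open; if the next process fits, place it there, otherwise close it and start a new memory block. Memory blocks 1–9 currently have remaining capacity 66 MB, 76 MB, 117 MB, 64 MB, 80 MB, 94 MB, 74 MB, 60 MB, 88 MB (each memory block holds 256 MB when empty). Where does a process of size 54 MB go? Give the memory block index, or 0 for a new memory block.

9

Next-Fit only looks at memory block 9, which has 88 MB free.
54 MB fits there.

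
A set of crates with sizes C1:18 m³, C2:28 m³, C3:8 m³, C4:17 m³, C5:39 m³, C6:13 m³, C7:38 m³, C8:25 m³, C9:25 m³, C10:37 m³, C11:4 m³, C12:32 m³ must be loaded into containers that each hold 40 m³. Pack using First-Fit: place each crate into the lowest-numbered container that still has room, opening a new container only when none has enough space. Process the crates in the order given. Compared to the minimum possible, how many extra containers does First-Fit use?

First-Fit: [18,8,13] [28,4] [17] [39] [38] [25] [25] [37] [32] → 9 containers.
Total size 284 m³; any packing needs at least ⌈284/40⌉ = 8 containers.
An optimal packing achieves that bound: [39] [38] [37] [32,8] [28,4] [25,13] [25] [18,17] → 8 containers.
Excess: 9 − 8 = 1.

1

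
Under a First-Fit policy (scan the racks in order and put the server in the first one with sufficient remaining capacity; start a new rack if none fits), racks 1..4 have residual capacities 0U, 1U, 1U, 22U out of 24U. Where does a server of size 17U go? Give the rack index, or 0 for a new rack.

Racks with room: rack 4 (22U).
The first with room is rack 4.

4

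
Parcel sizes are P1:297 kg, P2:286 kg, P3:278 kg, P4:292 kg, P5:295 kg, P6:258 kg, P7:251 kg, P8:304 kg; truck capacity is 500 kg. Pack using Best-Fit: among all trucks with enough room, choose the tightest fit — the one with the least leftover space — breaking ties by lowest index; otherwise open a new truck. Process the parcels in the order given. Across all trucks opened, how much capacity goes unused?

Put P1 (297 kg) in truck 1; 203 kg remain.
Put P2 (286 kg) in truck 2; 214 kg remain.
Put P3 (278 kg) in truck 3; 222 kg remain.
Put P4 (292 kg) in truck 4; 208 kg remain.
Put P5 (295 kg) in truck 5; 205 kg remain.
Put P6 (258 kg) in truck 6; 242 kg remain.
Put P7 (251 kg) in truck 7; 249 kg remain.
Put P8 (304 kg) in truck 8; 196 kg remain.
8 trucks × 500 kg = 4000 kg; used 2261 kg; unused 1739 kg.

1739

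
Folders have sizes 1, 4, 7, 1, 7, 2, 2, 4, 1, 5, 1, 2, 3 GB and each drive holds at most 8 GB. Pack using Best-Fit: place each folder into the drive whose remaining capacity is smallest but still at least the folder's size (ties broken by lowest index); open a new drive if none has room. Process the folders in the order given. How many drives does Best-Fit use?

drive 1: place 1 GB, 7 GB left
drive 1: place 4 GB, 3 GB left
drive 2: place 7 GB, 1 GB left
drive 2: place 1 GB, 0 GB left
drive 3: place 7 GB, 1 GB left
drive 1: place 2 GB, 1 GB left
drive 4: place 2 GB, 6 GB left
drive 4: place 4 GB, 2 GB left
drive 1: place 1 GB, 0 GB left
drive 5: place 5 GB, 3 GB left
drive 3: place 1 GB, 0 GB left
drive 4: place 2 GB, 0 GB left
drive 5: place 3 GB, 0 GB left

5 drives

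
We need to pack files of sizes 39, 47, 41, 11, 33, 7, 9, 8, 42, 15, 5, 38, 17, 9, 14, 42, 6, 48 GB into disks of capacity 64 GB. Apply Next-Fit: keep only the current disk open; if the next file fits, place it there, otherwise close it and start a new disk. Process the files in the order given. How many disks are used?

8

39 GB → disk 1 (remaining 25 GB)
47 GB → disk 2 (remaining 17 GB)
41 GB → disk 3 (remaining 23 GB)
11 GB → disk 3 (remaining 12 GB)
33 GB → disk 4 (remaining 31 GB)
7 GB → disk 4 (remaining 24 GB)
9 GB → disk 4 (remaining 15 GB)
8 GB → disk 4 (remaining 7 GB)
42 GB → disk 5 (remaining 22 GB)
15 GB → disk 5 (remaining 7 GB)
5 GB → disk 5 (remaining 2 GB)
38 GB → disk 6 (remaining 26 GB)
17 GB → disk 6 (remaining 9 GB)
9 GB → disk 6 (remaining 0 GB)
14 GB → disk 7 (remaining 50 GB)
42 GB → disk 7 (remaining 8 GB)
6 GB → disk 7 (remaining 2 GB)
48 GB → disk 8 (remaining 16 GB)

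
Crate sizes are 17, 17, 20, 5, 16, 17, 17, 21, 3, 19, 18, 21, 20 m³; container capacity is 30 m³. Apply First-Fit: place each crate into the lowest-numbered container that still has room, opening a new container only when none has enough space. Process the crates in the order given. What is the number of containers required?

17 m³ → container 1 (remaining 13 m³)
17 m³ → container 2 (remaining 13 m³)
20 m³ → container 3 (remaining 10 m³)
5 m³ → container 1 (remaining 8 m³)
16 m³ → container 4 (remaining 14 m³)
17 m³ → container 5 (remaining 13 m³)
17 m³ → container 6 (remaining 13 m³)
21 m³ → container 7 (remaining 9 m³)
3 m³ → container 1 (remaining 5 m³)
19 m³ → container 8 (remaining 11 m³)
18 m³ → container 9 (remaining 12 m³)
21 m³ → container 10 (remaining 9 m³)
20 m³ → container 11 (remaining 10 m³)

11 containers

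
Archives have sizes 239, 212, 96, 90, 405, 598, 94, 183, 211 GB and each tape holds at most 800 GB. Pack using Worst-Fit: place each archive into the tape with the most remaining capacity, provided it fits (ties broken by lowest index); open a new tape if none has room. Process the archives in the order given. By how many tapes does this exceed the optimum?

1

Worst-Fit: [239,212,96,90] [405,94,183] [598] [211] → 4 tapes.
Total size 2128 GB; any packing needs at least ⌈2128/800⌉ = 3 tapes.
An optimal packing achieves that bound: [598,183] [405,239,96] [212,211,94,90] → 3 tapes.
Excess: 4 − 3 = 1.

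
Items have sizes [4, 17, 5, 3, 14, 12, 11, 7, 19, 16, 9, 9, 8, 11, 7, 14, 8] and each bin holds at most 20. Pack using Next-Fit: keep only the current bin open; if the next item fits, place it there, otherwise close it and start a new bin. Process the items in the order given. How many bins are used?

13

4 → bin 1 (remaining 16)
17 → bin 2 (remaining 3)
5 → bin 3 (remaining 15)
3 → bin 3 (remaining 12)
14 → bin 4 (remaining 6)
12 → bin 5 (remaining 8)
11 → bin 6 (remaining 9)
7 → bin 6 (remaining 2)
19 → bin 7 (remaining 1)
16 → bin 8 (remaining 4)
9 → bin 9 (remaining 11)
9 → bin 9 (remaining 2)
8 → bin 10 (remaining 12)
11 → bin 10 (remaining 1)
7 → bin 11 (remaining 13)
14 → bin 12 (remaining 6)
8 → bin 13 (remaining 12)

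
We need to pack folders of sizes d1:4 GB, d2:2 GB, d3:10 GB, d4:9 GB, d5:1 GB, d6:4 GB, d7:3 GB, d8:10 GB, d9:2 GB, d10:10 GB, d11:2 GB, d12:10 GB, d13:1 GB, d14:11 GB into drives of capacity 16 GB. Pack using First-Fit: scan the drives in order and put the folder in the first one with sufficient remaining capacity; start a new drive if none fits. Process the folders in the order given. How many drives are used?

d1 (4 GB) → drive 1 (remaining 12 GB)
d2 (2 GB) → drive 1 (remaining 10 GB)
d3 (10 GB) → drive 1 (remaining 0 GB)
d4 (9 GB) → drive 2 (remaining 7 GB)
d5 (1 GB) → drive 2 (remaining 6 GB)
d6 (4 GB) → drive 2 (remaining 2 GB)
d7 (3 GB) → drive 3 (remaining 13 GB)
d8 (10 GB) → drive 3 (remaining 3 GB)
d9 (2 GB) → drive 2 (remaining 0 GB)
d10 (10 GB) → drive 4 (remaining 6 GB)
d11 (2 GB) → drive 3 (remaining 1 GB)
d12 (10 GB) → drive 5 (remaining 6 GB)
d13 (1 GB) → drive 3 (remaining 0 GB)
d14 (11 GB) → drive 6 (remaining 5 GB)
Final drives: [4,2,10] [9,1,4,2] [3,10,2,1] [10] [10] [11].

6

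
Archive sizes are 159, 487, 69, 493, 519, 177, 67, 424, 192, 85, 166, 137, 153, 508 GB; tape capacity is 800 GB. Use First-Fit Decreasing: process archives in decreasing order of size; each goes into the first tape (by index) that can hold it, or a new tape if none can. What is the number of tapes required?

5

Sorted descending: 519, 508, 493, 487, 424, 192, 177, 166, 159, 153, 137, 85, 69, 67.
519 GB → tape 1 (remaining 281 GB)
508 GB → tape 2 (remaining 292 GB)
493 GB → tape 3 (remaining 307 GB)
487 GB → tape 4 (remaining 313 GB)
424 GB → tape 5 (remaining 376 GB)
192 GB → tape 1 (remaining 89 GB)
177 GB → tape 2 (remaining 115 GB)
166 GB → tape 3 (remaining 141 GB)
159 GB → tape 4 (remaining 154 GB)
153 GB → tape 4 (remaining 1 GB)
137 GB → tape 3 (remaining 4 GB)
85 GB → tape 1 (remaining 4 GB)
69 GB → tape 2 (remaining 46 GB)
67 GB → tape 5 (remaining 309 GB)
Final tapes: [519,192,85] [508,177,69] [493,166,137] [487,159,153] [424,67].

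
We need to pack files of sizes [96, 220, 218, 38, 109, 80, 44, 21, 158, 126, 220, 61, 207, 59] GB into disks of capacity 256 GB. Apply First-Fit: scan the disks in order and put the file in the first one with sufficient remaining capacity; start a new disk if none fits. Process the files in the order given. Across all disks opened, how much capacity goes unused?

391

96 GB → disk 1 (remaining 160 GB)
220 GB → disk 2 (remaining 36 GB)
218 GB → disk 3 (remaining 38 GB)
38 GB → disk 1 (remaining 122 GB)
109 GB → disk 1 (remaining 13 GB)
80 GB → disk 4 (remaining 176 GB)
44 GB → disk 4 (remaining 132 GB)
21 GB → disk 2 (remaining 15 GB)
158 GB → disk 5 (remaining 98 GB)
126 GB → disk 4 (remaining 6 GB)
220 GB → disk 6 (remaining 36 GB)
61 GB → disk 5 (remaining 37 GB)
207 GB → disk 7 (remaining 49 GB)
59 GB → disk 8 (remaining 197 GB)
8 disks × 256 GB = 2048 GB; used 1657 GB; unused 391 GB.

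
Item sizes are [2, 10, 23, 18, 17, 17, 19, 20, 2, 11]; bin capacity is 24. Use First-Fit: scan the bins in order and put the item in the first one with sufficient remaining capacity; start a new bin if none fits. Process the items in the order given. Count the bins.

8

2 → bin 1 (remaining 22)
10 → bin 1 (remaining 12)
23 → bin 2 (remaining 1)
18 → bin 3 (remaining 6)
17 → bin 4 (remaining 7)
17 → bin 5 (remaining 7)
19 → bin 6 (remaining 5)
20 → bin 7 (remaining 4)
2 → bin 1 (remaining 10)
11 → bin 8 (remaining 13)
Final bins: [2,10,2] [23] [18] [17] [17] [19] [20] [11].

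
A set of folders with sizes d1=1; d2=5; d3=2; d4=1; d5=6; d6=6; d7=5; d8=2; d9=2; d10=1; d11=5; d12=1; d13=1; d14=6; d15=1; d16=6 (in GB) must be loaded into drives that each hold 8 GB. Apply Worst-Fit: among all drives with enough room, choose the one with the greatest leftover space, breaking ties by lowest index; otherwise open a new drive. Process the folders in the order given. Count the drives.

Put d1 (1 GB) in drive 1; 7 GB remain.
Put d2 (5 GB) in drive 1; 2 GB remain.
Put d3 (2 GB) in drive 1; 0 GB remain.
Put d4 (1 GB) in drive 2; 7 GB remain.
Put d5 (6 GB) in drive 2; 1 GB remain.
Put d6 (6 GB) in drive 3; 2 GB remain.
Put d7 (5 GB) in drive 4; 3 GB remain.
Put d8 (2 GB) in drive 4; 1 GB remain.
Put d9 (2 GB) in drive 3; 0 GB remain.
Put d10 (1 GB) in drive 2; 0 GB remain.
Put d11 (5 GB) in drive 5; 3 GB remain.
Put d12 (1 GB) in drive 5; 2 GB remain.
Put d13 (1 GB) in drive 5; 1 GB remain.
Put d14 (6 GB) in drive 6; 2 GB remain.
Put d15 (1 GB) in drive 6; 1 GB remain.
Put d16 (6 GB) in drive 7; 2 GB remain.
Final drives: [1,5,2] [1,6,1] [6,2] [5,2] [5,1,1] [6,1] [6].

7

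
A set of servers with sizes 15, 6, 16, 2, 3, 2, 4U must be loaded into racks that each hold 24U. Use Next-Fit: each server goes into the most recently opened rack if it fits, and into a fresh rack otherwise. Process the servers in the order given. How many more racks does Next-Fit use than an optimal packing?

1

Next-Fit: [15,6] [16,2,3,2] [4] → 3 racks.
Total size 48U; any packing needs at least ⌈48/24⌉ = 2 racks.
An optimal packing achieves that bound: [16,6,2] [15,4,3,2] → 2 racks.
Excess: 3 − 2 = 1.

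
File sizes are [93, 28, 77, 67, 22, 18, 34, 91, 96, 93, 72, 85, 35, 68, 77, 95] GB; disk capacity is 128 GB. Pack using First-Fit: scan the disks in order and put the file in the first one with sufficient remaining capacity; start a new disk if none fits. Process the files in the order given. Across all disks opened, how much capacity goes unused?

93 GB → disk 1 (remaining 35 GB)
28 GB → disk 1 (remaining 7 GB)
77 GB → disk 2 (remaining 51 GB)
67 GB → disk 3 (remaining 61 GB)
22 GB → disk 2 (remaining 29 GB)
18 GB → disk 2 (remaining 11 GB)
34 GB → disk 3 (remaining 27 GB)
91 GB → disk 4 (remaining 37 GB)
96 GB → disk 5 (remaining 32 GB)
93 GB → disk 6 (remaining 35 GB)
72 GB → disk 7 (remaining 56 GB)
85 GB → disk 8 (remaining 43 GB)
35 GB → disk 4 (remaining 2 GB)
68 GB → disk 9 (remaining 60 GB)
77 GB → disk 10 (remaining 51 GB)
95 GB → disk 11 (remaining 33 GB)
11 disks × 128 GB = 1408 GB; used 1051 GB; unused 357 GB.

357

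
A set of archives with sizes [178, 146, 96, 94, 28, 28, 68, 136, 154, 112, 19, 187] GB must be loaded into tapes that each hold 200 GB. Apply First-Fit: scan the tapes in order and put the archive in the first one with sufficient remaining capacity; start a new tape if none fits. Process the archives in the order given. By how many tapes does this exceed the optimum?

1

First-Fit: [178,19] [146,28] [96,94] [28,68] [136] [154] [112] [187] → 8 tapes.
Total size 1246 GB; any packing needs at least ⌈1246/200⌉ = 7 tapes.
An optimal packing achieves that bound: [187] [178,19] [154,28] [146,28] [136] [112,68] [96,94] → 7 tapes.
Excess: 8 − 7 = 1.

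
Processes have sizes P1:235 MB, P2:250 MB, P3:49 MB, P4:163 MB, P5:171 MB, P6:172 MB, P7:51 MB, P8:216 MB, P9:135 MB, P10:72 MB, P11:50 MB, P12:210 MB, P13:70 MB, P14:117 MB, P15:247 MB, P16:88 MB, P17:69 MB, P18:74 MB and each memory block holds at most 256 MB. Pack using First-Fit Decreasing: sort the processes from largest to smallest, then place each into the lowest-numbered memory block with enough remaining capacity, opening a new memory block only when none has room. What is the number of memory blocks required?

Sorted descending: 250, 247, 235, 216, 210, 172, 171, 163, 135, 117, 88, 74, 72, 70, 69, 51, 50, 49.
250 MB → memory block 1 (remaining 6 MB)
247 MB → memory block 2 (remaining 9 MB)
235 MB → memory block 3 (remaining 21 MB)
216 MB → memory block 4 (remaining 40 MB)
210 MB → memory block 5 (remaining 46 MB)
172 MB → memory block 6 (remaining 84 MB)
171 MB → memory block 7 (remaining 85 MB)
163 MB → memory block 8 (remaining 93 MB)
135 MB → memory block 9 (remaining 121 MB)
117 MB → memory block 9 (remaining 4 MB)
88 MB → memory block 8 (remaining 5 MB)
74 MB → memory block 6 (remaining 10 MB)
72 MB → memory block 7 (remaining 13 MB)
70 MB → memory block 10 (remaining 186 MB)
69 MB → memory block 10 (remaining 117 MB)
51 MB → memory block 10 (remaining 66 MB)
50 MB → memory block 10 (remaining 16 MB)
49 MB → memory block 11 (remaining 207 MB)
Final memory blocks: [250] [247] [235] [216] [210] [172,74] [171,72] [163,88] [135,117] [70,69,51,50] [49].

11 memory blocks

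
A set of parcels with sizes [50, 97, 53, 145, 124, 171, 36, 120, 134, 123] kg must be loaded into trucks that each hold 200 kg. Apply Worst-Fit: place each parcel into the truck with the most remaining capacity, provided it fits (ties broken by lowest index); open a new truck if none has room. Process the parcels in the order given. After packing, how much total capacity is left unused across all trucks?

Put 50 kg in truck 1; 150 kg remain.
Put 97 kg in truck 1; 53 kg remain.
Put 53 kg in truck 1; 0 kg remain.
Put 145 kg in truck 2; 55 kg remain.
Put 124 kg in truck 3; 76 kg remain.
Put 171 kg in truck 4; 29 kg remain.
Put 36 kg in truck 3; 40 kg remain.
Put 120 kg in truck 5; 80 kg remain.
Put 134 kg in truck 6; 66 kg remain.
Put 123 kg in truck 7; 77 kg remain.
7 trucks × 200 kg = 1400 kg; used 1053 kg; unused 347 kg.

347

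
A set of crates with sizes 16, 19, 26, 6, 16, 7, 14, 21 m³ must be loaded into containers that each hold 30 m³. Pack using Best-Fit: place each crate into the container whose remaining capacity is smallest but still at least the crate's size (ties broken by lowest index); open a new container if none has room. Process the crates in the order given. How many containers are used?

5 containers

16 m³ → container 1 (remaining 14 m³)
19 m³ → container 2 (remaining 11 m³)
26 m³ → container 3 (remaining 4 m³)
6 m³ → container 2 (remaining 5 m³)
16 m³ → container 4 (remaining 14 m³)
7 m³ → container 1 (remaining 7 m³)
14 m³ → container 4 (remaining 0 m³)
21 m³ → container 5 (remaining 9 m³)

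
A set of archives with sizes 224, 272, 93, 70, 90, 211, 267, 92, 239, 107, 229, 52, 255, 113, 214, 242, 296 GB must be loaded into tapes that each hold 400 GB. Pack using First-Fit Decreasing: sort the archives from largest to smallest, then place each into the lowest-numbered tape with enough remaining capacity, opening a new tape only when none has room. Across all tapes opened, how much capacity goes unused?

Sorted descending: 296, 272, 267, 255, 242, 239, 229, 224, 214, 211, 113, 107, 93, 92, 90, 70, 52.
296 GB → tape 1 (remaining 104 GB)
272 GB → tape 2 (remaining 128 GB)
267 GB → tape 3 (remaining 133 GB)
255 GB → tape 4 (remaining 145 GB)
242 GB → tape 5 (remaining 158 GB)
239 GB → tape 6 (remaining 161 GB)
229 GB → tape 7 (remaining 171 GB)
224 GB → tape 8 (remaining 176 GB)
214 GB → tape 9 (remaining 186 GB)
211 GB → tape 10 (remaining 189 GB)
113 GB → tape 2 (remaining 15 GB)
107 GB → tape 3 (remaining 26 GB)
93 GB → tape 1 (remaining 11 GB)
92 GB → tape 4 (remaining 53 GB)
90 GB → tape 5 (remaining 68 GB)
70 GB → tape 6 (remaining 91 GB)
52 GB → tape 4 (remaining 1 GB)
10 tapes × 400 GB = 4000 GB; used 3066 GB; unused 934 GB.

934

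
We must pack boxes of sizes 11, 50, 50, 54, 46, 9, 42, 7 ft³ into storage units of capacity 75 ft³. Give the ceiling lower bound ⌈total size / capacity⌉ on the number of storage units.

4

Total size = 11 + 50 + 50 + 54 + 46 + 9 + 42 + 7 = 269 ft³.
⌈269 / 75⌉ = 4.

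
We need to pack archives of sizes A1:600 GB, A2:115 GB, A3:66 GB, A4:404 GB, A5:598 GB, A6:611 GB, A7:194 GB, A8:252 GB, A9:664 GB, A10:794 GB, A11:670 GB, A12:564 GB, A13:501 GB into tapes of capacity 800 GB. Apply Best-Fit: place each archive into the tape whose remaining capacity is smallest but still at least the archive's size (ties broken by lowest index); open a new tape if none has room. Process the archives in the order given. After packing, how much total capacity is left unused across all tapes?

1167

tape 1: place A1 (600 GB), 200 GB left
tape 1: place A2 (115 GB), 85 GB left
tape 1: place A3 (66 GB), 19 GB left
tape 2: place A4 (404 GB), 396 GB left
tape 3: place A5 (598 GB), 202 GB left
tape 4: place A6 (611 GB), 189 GB left
tape 3: place A7 (194 GB), 8 GB left
tape 2: place A8 (252 GB), 144 GB left
tape 5: place A9 (664 GB), 136 GB left
tape 6: place A10 (794 GB), 6 GB left
tape 7: place A11 (670 GB), 130 GB left
tape 8: place A12 (564 GB), 236 GB left
tape 9: place A13 (501 GB), 299 GB left
9 tapes × 800 GB = 7200 GB; used 6033 GB; unused 1167 GB.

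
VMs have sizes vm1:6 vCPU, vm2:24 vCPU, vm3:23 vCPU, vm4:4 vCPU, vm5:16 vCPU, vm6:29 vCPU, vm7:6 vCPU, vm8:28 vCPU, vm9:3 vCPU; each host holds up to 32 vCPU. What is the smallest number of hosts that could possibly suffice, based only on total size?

5

Total size = 6 + 24 + 23 + 4 + 16 + 29 + 6 + 28 + 3 = 139 vCPU.
⌈139 / 32⌉ = 5.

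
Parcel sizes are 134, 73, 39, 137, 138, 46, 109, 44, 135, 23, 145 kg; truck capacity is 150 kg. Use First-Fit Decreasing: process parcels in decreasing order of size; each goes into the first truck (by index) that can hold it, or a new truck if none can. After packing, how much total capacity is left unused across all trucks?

177

Sorted descending: 145, 138, 137, 135, 134, 109, 73, 46, 44, 39, 23.
truck 1: place 145 kg, 5 kg left
truck 2: place 138 kg, 12 kg left
truck 3: place 137 kg, 13 kg left
truck 4: place 135 kg, 15 kg left
truck 5: place 134 kg, 16 kg left
truck 6: place 109 kg, 41 kg left
truck 7: place 73 kg, 77 kg left
truck 7: place 46 kg, 31 kg left
truck 8: place 44 kg, 106 kg left
truck 6: place 39 kg, 2 kg left
truck 7: place 23 kg, 8 kg left
8 trucks × 150 kg = 1200 kg; used 1023 kg; unused 177 kg.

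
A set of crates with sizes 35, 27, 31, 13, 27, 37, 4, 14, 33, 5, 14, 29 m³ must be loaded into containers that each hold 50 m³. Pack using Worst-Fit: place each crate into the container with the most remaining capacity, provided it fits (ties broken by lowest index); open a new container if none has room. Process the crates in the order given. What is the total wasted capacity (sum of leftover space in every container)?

35 m³ → container 1 (remaining 15 m³)
27 m³ → container 2 (remaining 23 m³)
31 m³ → container 3 (remaining 19 m³)
13 m³ → container 2 (remaining 10 m³)
27 m³ → container 4 (remaining 23 m³)
37 m³ → container 5 (remaining 13 m³)
4 m³ → container 4 (remaining 19 m³)
14 m³ → container 3 (remaining 5 m³)
33 m³ → container 6 (remaining 17 m³)
5 m³ → container 4 (remaining 14 m³)
14 m³ → container 6 (remaining 3 m³)
29 m³ → container 7 (remaining 21 m³)
7 containers × 50 m³ = 350 m³; used 269 m³; unused 81 m³.

81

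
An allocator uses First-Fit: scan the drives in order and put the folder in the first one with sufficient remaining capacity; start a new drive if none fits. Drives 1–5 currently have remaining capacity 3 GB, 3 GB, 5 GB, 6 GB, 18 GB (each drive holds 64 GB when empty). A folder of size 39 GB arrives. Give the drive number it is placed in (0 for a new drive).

0

No drive has ≥ 39 GB free, so a new drive is opened.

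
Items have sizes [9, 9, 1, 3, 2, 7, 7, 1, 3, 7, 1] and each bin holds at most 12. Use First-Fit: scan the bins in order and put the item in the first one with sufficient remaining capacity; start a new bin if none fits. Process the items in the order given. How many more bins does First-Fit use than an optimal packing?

First-Fit: [9,1,2] [9,3] [7,1,3,1] [7] [7] → 5 bins.
Total size 50; any packing needs at least ⌈50/12⌉ = 5 bins.
So 5 is already optimal.

0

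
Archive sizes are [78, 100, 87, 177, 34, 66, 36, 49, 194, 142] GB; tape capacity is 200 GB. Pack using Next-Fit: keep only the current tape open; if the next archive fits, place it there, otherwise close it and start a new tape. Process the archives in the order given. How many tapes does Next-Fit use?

6

Put 78 GB in tape 1; 122 GB remain.
Put 100 GB in tape 1; 22 GB remain.
Put 87 GB in tape 2; 113 GB remain.
Put 177 GB in tape 3; 23 GB remain.
Put 34 GB in tape 4; 166 GB remain.
Put 66 GB in tape 4; 100 GB remain.
Put 36 GB in tape 4; 64 GB remain.
Put 49 GB in tape 4; 15 GB remain.
Put 194 GB in tape 5; 6 GB remain.
Put 142 GB in tape 6; 58 GB remain.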